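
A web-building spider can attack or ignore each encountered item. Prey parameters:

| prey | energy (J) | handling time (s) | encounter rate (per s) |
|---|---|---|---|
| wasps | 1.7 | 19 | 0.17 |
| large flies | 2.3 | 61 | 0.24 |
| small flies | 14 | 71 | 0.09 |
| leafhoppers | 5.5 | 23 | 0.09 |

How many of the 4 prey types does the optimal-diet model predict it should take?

2

Rank by E/h (J/s): leafhoppers 0.239, small flies 0.197, wasps 0.0895, large flies 0.0377. Include each in turn until the next type's E/h falls below the running intake rate.
Rate on top 1: 0.1612. small flies: 0.197 > 0.1612 → include.
Rate on top 2: 0.1855. wasps: 0.0895 < 0.1855 → exclude; stop.
Optimal diet: leafhoppers, small flies — 2 of 4 types.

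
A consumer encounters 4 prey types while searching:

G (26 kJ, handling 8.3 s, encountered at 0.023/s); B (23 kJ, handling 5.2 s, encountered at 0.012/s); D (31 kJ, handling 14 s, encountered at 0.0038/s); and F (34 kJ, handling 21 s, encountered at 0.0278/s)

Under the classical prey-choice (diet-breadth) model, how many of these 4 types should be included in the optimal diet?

Rank by E/h (kJ/s): B 4.42, G 3.13, D 2.21, F 1.62. Include each in turn until the next type's E/h falls below the running intake rate.
Rate on top 1: 0.2598. G: 3.13 > 0.2598 → include.
Rate on top 2: 0.6974. D: 2.21 > 0.6974 → include.
Rate on top 3: 0.7591. F: 1.62 > 0.7591 → include.
Optimal diet: B, G, D, F — 4 of 4 types.

4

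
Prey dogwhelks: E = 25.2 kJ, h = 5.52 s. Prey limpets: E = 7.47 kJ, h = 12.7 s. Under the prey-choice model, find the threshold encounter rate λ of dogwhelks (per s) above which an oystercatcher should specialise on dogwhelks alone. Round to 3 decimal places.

At the threshold, the rate on dogwhelks alone equals the profitability of limpets: λ·25.2/(1 + λ·5.52) = 7.47/12.7 = 0.5882.
Rearranging, λ(25.2 − 0.5882×5.52) = 0.5882, so λ = 0.5882/21.95 = 0.02679 per s.

0.027 per s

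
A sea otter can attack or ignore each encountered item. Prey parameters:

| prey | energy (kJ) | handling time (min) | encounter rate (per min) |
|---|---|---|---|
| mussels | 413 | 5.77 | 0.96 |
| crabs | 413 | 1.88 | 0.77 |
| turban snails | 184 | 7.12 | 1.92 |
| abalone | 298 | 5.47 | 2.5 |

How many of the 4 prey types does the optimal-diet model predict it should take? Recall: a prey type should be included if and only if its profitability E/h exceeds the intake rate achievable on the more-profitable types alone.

Profitabilities (E/h, kJ/min): crabs 220, mussels 71.6, abalone 54.5, turban snails 25.8. Add prey in this order while the next type's profitability exceeds the intake rate on those already taken.
Rate on top 1: 129.9. mussels: 71.6 < 129.9 → exclude; stop.
Optimal diet: crabs — 1 of 4 types.

1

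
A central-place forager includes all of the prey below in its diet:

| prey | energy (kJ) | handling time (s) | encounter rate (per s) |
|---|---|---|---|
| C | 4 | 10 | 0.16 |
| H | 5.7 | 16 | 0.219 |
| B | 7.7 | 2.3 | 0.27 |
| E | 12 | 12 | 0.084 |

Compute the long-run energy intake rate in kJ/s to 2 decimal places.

R = Σλ_iE_i / (1 + Σλ_ih_i)
Numerator: 0.16×4 + 0.219×5.7 + 0.27×7.7 + 0.084×12 = 4.975
Denominator: 1 + 0.16×10 + 0.219×16 + 0.27×2.3 + 0.084×12 = 7.733
R = 4.975/7.733 = 0.6434 kJ/s

0.64 kJ/s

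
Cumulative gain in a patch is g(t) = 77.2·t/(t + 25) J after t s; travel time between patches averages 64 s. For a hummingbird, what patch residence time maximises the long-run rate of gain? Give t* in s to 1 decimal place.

40.0 s

By the marginal value theorem, leave when the instantaneous gain rate g'(t) equals the habitat-wide average g(t)/(T + t).
g'(t) = 77.2·25/(t + 25)². Setting 77.2·25/(t+25)² = 77.2t/[(t+25)(64+t)] gives 25(64+t) = t(t+25), so t² = 25×64 = 1600.
t* = √1600 = 40 s.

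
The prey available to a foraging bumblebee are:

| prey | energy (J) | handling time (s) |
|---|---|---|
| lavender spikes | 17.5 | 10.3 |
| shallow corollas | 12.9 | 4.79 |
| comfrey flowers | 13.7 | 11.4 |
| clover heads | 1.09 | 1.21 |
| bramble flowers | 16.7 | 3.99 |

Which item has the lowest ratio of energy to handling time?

clover heads

Profitability E/h (J/s): lavender spikes = 17.5/10.3 = 1.7, shallow corollas = 12.9/4.79 = 2.69, comfrey flowers = 13.7/11.4 = 1.2, clover heads = 1.09/1.21 = 0.901, bramble flowers = 16.7/3.99 = 4.19.
Ranked: bramble flowers > shallow corollas > lavender spikes > comfrey flowers > clover heads.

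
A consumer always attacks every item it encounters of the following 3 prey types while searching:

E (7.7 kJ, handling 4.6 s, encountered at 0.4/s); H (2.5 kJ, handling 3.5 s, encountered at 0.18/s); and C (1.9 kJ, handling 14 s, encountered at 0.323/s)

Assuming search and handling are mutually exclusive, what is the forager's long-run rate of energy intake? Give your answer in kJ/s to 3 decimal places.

0.518 kJ/s

Energy encountered per unit search time: 0.4×7.7 + 0.18×2.5 + 0.323×1.9 = 4.144 kJ/s.
Handling time per unit search time: 0.4×4.6 + 0.18×3.5 + 0.323×14 = 6.992.
Rate = 4.144/(1 + 6.992) = 0.5185 kJ/s.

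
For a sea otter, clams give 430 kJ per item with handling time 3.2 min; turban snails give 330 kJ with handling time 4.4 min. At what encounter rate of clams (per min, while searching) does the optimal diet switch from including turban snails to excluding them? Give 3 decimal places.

At the threshold, the rate on clams alone equals the profitability of turban snails: λ·430/(1 + λ·3.2) = 330/4.4 = 75.
Rearranging, λ(430 − 75×3.2) = 75, so λ = 75/190 = 0.3947 per min.

0.395 per min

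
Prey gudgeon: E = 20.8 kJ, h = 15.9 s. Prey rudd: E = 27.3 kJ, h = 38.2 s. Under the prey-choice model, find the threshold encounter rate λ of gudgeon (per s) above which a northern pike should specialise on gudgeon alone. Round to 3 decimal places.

0.076 per s

The zero-one rule: include rudd iff E₂/h₂ > λE₁/(1+λh₁). Equality gives the switch point.
λE₁h₂ = E₂ + λE₂h₁ ⇒ λ = E₂/(E₁h₂ − E₂h₁) = 27.3/(794.6 − 434.1) = 0.07573 per s.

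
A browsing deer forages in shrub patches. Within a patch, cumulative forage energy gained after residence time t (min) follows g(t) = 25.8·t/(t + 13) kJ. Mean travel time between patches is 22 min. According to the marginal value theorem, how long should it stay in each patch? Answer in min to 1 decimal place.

16.9 min

Optimal t* satisfies g'(t*) = g(t*)/(T + t*).
g'(t) = 25.8·13/(t + 13)². Setting 25.8·13/(t+13)² = 25.8t/[(t+13)(22+t)] gives 13(22+t) = t(t+13), so t² = 13×22 = 286.
t* = √286 = 16.91 min.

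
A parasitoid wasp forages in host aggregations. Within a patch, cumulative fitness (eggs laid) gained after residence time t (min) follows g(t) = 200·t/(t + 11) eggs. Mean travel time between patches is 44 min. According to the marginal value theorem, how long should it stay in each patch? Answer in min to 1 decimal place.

22.0 min

By the marginal value theorem, leave when the instantaneous gain rate g'(t) equals the habitat-wide average g(t)/(T + t).
g'(t) = 200·11/(t + 11)². Setting 200·11/(t+11)² = 200t/[(t+11)(44+t)] gives 11(44+t) = t(t+11), so t² = 11×44 = 484.
t* = √484 = 22 min.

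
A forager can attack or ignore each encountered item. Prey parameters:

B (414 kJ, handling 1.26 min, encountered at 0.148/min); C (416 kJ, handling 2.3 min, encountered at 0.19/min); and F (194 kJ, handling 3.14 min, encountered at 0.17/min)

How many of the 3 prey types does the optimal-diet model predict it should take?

Profitabilities (E/h, kJ/min): B 329, C 181, F 61.8. Add prey in this order while the next type's profitability exceeds the intake rate on those already taken.
Rate on top 1: 51.64. C: 181 > 51.64 → include.
Rate on top 2: 86.43. F: 61.8 < 86.43 → exclude; stop.
Optimal diet: B, C — 2 of 3 types.

2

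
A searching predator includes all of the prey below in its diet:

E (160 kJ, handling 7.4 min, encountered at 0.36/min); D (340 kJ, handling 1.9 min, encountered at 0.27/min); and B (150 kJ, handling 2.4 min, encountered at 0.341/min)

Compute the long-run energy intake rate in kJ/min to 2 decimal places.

R = (0.36×160 + 0.27×340 + 0.341×150) / (1 + 0.36×7.4 + 0.27×1.9 + 0.341×2.4) = 200.6/4.995 = 40.15 kJ/min.

40.15 kJ/min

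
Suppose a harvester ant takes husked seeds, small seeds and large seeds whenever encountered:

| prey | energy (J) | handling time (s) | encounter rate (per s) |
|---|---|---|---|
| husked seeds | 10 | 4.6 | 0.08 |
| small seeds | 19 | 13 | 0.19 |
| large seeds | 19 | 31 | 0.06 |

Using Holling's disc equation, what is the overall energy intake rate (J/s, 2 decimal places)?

R = Σλ_iE_i / (1 + Σλ_ih_i)
Numerator: 0.08×10 + 0.19×19 + 0.06×19 = 5.55
Denominator: 1 + 0.08×4.6 + 0.19×13 + 0.06×31 = 5.698
R = 5.55/5.698 = 0.974 J/s

0.97 J/s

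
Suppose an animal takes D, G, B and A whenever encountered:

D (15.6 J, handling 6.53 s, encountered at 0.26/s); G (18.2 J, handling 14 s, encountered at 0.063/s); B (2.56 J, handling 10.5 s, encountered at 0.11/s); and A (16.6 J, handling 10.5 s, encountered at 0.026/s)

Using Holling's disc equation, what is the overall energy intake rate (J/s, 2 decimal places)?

R = Σλ_iE_i / (1 + Σλ_ih_i)
Numerator: 0.26×15.6 + 0.063×18.2 + 0.11×2.56 + 0.026×16.6 = 5.916
Denominator: 1 + 0.26×6.53 + 0.063×14 + 0.11×10.5 + 0.026×10.5 = 5.008
R = 5.916/5.008 = 1.181 J/s

1.18 J/s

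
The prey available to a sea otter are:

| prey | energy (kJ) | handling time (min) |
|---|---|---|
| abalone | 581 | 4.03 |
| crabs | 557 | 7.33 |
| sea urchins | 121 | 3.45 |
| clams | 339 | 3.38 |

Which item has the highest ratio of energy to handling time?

abalone

In descending order of E/h:
abalone: 581/4.03 = 144 kJ/min
clams: 339/3.38 = 100 kJ/min
crabs: 557/7.33 = 76 kJ/min
sea urchins: 121/3.45 = 35.1 kJ/min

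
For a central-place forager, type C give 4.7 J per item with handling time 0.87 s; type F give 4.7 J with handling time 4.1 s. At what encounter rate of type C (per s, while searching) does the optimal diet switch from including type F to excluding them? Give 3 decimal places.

Drop type F once their profitability E₂/h₂ falls below the rate achievable on type C alone: E₂/h₂ = λE₁/(1 + λh₁).
Solve for λ: λE₁h₂ = E₂(1 + λh₁) → λ(E₁h₂ − E₂h₁) = E₂ → λ = E₂/(E₁h₂ − E₂h₁).
λ = 4.7/(4.7×4.1 − 4.7×0.87) = 4.7/15.18 = 0.3096 per s.

0.310 per s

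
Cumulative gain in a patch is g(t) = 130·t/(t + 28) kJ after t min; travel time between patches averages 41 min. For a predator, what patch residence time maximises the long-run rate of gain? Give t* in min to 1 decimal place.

33.9 min

By the marginal value theorem, leave when the instantaneous gain rate g'(t) equals the habitat-wide average g(t)/(T + t).
g'(t) = 130·28/(t + 28)². Setting 130·28/(t+28)² = 130t/[(t+28)(41+t)] gives 28(41+t) = t(t+28), so t² = 28×41 = 1148.
t* = √1148 = 33.88 min.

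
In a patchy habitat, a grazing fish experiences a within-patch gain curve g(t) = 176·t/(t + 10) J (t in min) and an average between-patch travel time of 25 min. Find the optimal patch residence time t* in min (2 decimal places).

15.81 min

Optimal t* satisfies g'(t*) = g(t*)/(T + t*).
g'(t) = 176·10/(t + 10)². Setting 176·10/(t+10)² = 176t/[(t+10)(25+t)] gives 10(25+t) = t(t+10), so t² = 10×25 = 250.
t* = √250 = 15.81 min.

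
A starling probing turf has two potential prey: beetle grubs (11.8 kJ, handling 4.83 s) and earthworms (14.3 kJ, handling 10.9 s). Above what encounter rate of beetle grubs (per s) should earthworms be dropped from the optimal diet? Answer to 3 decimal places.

Drop earthworms once their profitability E₂/h₂ falls below the rate achievable on beetle grubs alone: E₂/h₂ = λE₁/(1 + λh₁).
Solve for λ: λE₁h₂ = E₂(1 + λh₁) → λ(E₁h₂ − E₂h₁) = E₂ → λ = E₂/(E₁h₂ − E₂h₁).
λ = 14.3/(11.8×10.9 − 14.3×4.83) = 14.3/59.55 = 0.2401 per s.

0.240 per s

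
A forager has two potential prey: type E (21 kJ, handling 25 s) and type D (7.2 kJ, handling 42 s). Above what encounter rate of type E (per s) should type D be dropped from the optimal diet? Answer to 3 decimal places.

The zero-one rule: include type D iff E₂/h₂ > λE₁/(1+λh₁). Equality gives the switch point.
λE₁h₂ = E₂ + λE₂h₁ ⇒ λ = E₂/(E₁h₂ − E₂h₁) = 7.2/(882 − 180) = 0.01026 per s.

0.010 per s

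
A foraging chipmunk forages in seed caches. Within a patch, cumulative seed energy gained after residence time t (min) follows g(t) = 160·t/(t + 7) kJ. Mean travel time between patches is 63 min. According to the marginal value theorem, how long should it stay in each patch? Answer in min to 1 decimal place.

Maximise g(t)/(T+t): set derivative to zero → g'(t)(T+t) = g(t).
g'(t) = 160·7/(t + 7)². Setting 160·7/(t+7)² = 160t/[(t+7)(63+t)] gives 7(63+t) = t(t+7), so t² = 7×63 = 441.
t* = √441 = 21 min.

21.0 min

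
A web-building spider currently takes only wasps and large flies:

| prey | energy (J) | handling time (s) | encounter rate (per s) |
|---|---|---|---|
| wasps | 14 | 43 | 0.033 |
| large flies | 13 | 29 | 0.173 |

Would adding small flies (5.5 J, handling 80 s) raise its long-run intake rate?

No

Intake rate on the current diet: R = (0.033×14 + 0.173×13) / (1 + 0.033×43 + 0.173×29) = 2.711/7.436 = 0.3646 J/s.
Profitability of small flies: 5.5/80 = 0.06875 J/s.
0.06875 < 0.3646, so adding small flies would lower the average — exclude it.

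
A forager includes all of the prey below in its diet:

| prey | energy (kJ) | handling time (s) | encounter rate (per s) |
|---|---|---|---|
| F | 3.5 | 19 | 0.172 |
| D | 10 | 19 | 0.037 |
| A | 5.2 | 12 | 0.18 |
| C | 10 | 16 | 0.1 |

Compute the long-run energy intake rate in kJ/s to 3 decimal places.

R = (0.172×3.5 + 0.037×10 + 0.18×5.2 + 0.1×10) / (1 + 0.172×19 + 0.037×19 + 0.18×12 + 0.1×16) = 2.908/8.731 = 0.3331 kJ/s.

0.333 kJ/s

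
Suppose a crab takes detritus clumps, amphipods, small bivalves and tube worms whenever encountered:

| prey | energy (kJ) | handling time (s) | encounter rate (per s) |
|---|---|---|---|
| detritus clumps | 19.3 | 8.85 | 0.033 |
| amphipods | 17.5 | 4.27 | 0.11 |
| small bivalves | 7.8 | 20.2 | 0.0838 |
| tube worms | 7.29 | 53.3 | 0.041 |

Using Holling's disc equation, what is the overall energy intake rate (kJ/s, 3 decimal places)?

0.623 kJ/s

Energy encountered per unit search time: 0.033×19.3 + 0.11×17.5 + 0.0838×7.8 + 0.041×7.29 = 3.514 kJ/s.
Handling time per unit search time: 0.033×8.85 + 0.11×4.27 + 0.0838×20.2 + 0.041×53.3 = 4.64.
Rate = 3.514/(1 + 4.64) = 0.6231 kJ/s.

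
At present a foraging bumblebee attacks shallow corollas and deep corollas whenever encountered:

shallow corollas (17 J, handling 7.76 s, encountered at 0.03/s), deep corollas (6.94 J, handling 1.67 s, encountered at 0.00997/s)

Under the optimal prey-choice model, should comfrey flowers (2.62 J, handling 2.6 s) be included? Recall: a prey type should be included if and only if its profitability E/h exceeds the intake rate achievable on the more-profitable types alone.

Intake rate on the current diet: R = (0.03×17 + 0.00997×6.94) / (1 + 0.03×7.76 + 0.00997×1.67) = 0.5792/1.249 = 0.4636 J/s.
comfrey flowers: E/h = 2.62/2.6 = 1.008 J/s.
1.008 > 0.4636, so adding comfrey flowers raises the average — include it.

Yes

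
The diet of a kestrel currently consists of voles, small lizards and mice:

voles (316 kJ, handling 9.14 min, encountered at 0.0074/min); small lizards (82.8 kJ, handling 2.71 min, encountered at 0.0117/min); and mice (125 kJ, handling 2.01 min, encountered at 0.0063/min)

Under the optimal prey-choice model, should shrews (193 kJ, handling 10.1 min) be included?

Yes

On voles, small lizards and mice alone, R = ΣλE/(1+Σλh) = 4.095/1.112 = 3.682 kJ/min.
shrews: E/h = 193/10.1 = 19.11 kJ/min.
Since 19.11 > R, including shrews increases the long-run rate.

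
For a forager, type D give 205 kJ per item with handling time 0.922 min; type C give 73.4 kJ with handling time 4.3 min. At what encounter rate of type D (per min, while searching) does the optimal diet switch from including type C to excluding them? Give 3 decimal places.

Drop type C once their profitability E₂/h₂ falls below the rate achievable on type D alone: E₂/h₂ = λE₁/(1 + λh₁).
Solve for λ: λE₁h₂ = E₂(1 + λh₁) → λ(E₁h₂ − E₂h₁) = E₂ → λ = E₂/(E₁h₂ − E₂h₁).
λ = 73.4/(205×4.3 − 73.4×0.922) = 73.4/813.8 = 0.09019 per min.

0.090 per min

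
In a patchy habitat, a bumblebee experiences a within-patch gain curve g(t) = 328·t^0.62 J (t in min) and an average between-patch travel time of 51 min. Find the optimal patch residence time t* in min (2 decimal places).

83.21 min

Maximise g(t)/(T+t): set derivative to zero → g'(t)(T+t) = g(t).
g'(t) = 0.62·328·t^-0.38. Setting 0.62·328·t^-0.38 = 328·t^0.62/(51+t) gives 0.62(51+t) = t, so 0.38·t = 0.62×51.
t* = 0.62×51/0.38 = 83.21 min.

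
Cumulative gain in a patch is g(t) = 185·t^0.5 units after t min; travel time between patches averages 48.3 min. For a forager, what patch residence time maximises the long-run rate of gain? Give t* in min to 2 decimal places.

By the marginal value theorem, leave when the instantaneous gain rate g'(t) equals the habitat-wide average g(t)/(T + t).
g'(t) = 0.5·185·t^-0.5. Setting 0.5·185·t^-0.5 = 185·t^0.5/(48.3+t) gives 0.5(48.3+t) = t, so 0.50·t = 0.5×48.3.
t* = 0.5×48.3/0.50 = 48.3 min.

48.30 min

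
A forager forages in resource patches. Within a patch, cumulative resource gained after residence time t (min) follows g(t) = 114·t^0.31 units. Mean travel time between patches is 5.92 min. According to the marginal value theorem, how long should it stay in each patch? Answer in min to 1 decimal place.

2.7 min

Maximise g(t)/(T+t): set derivative to zero → g'(t)(T+t) = g(t).
g'(t) = 0.31·114·t^-0.69. Setting 0.31·114·t^-0.69 = 114·t^0.31/(5.92+t) gives 0.31(5.92+t) = t, so 0.69·t = 0.31×5.92.
t* = 0.31×5.92/0.69 = 2.66 min.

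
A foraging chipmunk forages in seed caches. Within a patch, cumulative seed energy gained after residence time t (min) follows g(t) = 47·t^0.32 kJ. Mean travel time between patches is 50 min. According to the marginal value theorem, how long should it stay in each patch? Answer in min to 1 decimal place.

23.5 min

By the marginal value theorem, leave when the instantaneous gain rate g'(t) equals the habitat-wide average g(t)/(T + t).
g'(t) = 0.32·47·t^-0.68. Setting 0.32·47·t^-0.68 = 47·t^0.32/(50+t) gives 0.32(50+t) = t, so 0.68·t = 0.32×50.
t* = 0.32×50/0.68 = 23.53 min.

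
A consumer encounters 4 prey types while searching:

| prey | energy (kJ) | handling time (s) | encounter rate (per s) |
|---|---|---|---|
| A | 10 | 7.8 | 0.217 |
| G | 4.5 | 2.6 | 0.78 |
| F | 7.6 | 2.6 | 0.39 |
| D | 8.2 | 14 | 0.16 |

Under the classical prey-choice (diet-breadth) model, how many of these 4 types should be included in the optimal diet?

2

E/h in descending order: F 2.92, G 1.73, A 1.28, D 0.586 kJ/s. The optimal diet is the largest prefix of this list for which every included type satisfies E_i/h_i > R on the types above it.
Rate on top 1: 1.472. G: 1.73 > 1.472 → include.
Rate on top 2: 1.602. A: 1.28 < 1.602 → exclude; stop.
Optimal diet: F, G — 2 of 4 types.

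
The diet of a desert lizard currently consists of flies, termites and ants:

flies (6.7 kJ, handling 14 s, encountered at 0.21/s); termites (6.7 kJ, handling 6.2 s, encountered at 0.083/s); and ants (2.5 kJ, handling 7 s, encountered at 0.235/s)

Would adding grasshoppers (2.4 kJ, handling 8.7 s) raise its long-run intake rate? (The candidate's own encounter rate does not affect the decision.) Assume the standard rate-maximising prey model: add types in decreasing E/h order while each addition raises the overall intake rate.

No

On flies, termites and ants alone, R = ΣλE/(1+Σλh) = 2.551/6.1 = 0.4182 kJ/s.
Profitability of grasshoppers: 2.4/8.7 = 0.2759 kJ/s.
Since 0.2759 < R, time spent handling grasshoppers is better spent searching.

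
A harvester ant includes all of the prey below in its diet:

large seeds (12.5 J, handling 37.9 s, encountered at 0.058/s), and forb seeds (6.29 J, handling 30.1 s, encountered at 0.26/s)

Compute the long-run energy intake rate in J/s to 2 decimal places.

0.21 J/s

R = Σλ_iE_i / (1 + Σλ_ih_i)
Numerator: 0.058×12.5 + 0.26×6.29 = 2.36
Denominator: 1 + 0.058×37.9 + 0.26×30.1 = 11.02
R = 2.36/11.02 = 0.2141 J/s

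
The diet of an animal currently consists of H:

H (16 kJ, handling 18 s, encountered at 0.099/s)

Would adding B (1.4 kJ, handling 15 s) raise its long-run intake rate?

Intake rate on the current diet: R = (0.099×16) / (1 + 0.099×18) = 1.584/2.782 = 0.5694 kJ/s.
B: E/h = 1.4/15 = 0.09333 kJ/s.
0.09333 < 0.5694, so adding B would lower the average — exclude it.

No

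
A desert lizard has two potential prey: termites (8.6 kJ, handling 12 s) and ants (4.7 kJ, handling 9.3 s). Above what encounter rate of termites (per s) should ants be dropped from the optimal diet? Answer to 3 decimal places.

0.199 per s

Drop ants once their profitability E₂/h₂ falls below the rate achievable on termites alone: E₂/h₂ = λE₁/(1 + λh₁).
Solve for λ: λE₁h₂ = E₂(1 + λh₁) → λ(E₁h₂ − E₂h₁) = E₂ → λ = E₂/(E₁h₂ − E₂h₁).
λ = 4.7/(8.6×9.3 − 4.7×12) = 4.7/23.58 = 0.1993 per s.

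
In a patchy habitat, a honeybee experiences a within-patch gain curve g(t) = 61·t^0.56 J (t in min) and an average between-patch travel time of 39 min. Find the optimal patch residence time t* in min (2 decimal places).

Maximise g(t)/(T+t): set derivative to zero → g'(t)(T+t) = g(t).
g'(t) = 0.56·61·t^-0.44. Setting 0.56·61·t^-0.44 = 61·t^0.56/(39+t) gives 0.56(39+t) = t, so 0.44·t = 0.56×39.
t* = 0.56×39/0.44 = 49.64 min.

49.64 min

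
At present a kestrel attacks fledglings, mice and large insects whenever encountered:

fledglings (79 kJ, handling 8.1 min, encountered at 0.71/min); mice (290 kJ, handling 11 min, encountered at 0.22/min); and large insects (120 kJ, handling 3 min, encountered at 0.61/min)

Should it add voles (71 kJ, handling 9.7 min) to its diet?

No

Current rate: (0.71×79 + 0.22×290 + 0.61×120)/(1 + 0.71×8.1 + 0.22×11 + 0.61×3) = 17.55 kJ/min.
voles: E/h = 71/9.7 = 7.32 kJ/min.
7.32 < 17.55, so adding voles would lower the average — exclude it.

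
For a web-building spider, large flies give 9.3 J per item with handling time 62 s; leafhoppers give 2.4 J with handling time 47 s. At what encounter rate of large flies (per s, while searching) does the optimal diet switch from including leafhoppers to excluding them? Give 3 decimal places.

0.008 per s

Drop leafhoppers once their profitability E₂/h₂ falls below the rate achievable on large flies alone: E₂/h₂ = λE₁/(1 + λh₁).
Solve for λ: λE₁h₂ = E₂(1 + λh₁) → λ(E₁h₂ − E₂h₁) = E₂ → λ = E₂/(E₁h₂ − E₂h₁).
λ = 2.4/(9.3×47 − 2.4×62) = 2.4/288.3 = 0.008325 per s.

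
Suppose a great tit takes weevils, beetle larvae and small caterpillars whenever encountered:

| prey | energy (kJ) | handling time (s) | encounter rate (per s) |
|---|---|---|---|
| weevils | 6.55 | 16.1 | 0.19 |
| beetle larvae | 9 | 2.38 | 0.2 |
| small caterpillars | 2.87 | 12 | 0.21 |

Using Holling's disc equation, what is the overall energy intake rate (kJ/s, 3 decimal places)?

0.517 kJ/s

Energy encountered per unit search time: 0.19×6.55 + 0.2×9 + 0.21×2.87 = 3.647 kJ/s.
Handling time per unit search time: 0.19×16.1 + 0.2×2.38 + 0.21×12 = 6.055.
Rate = 3.647/(1 + 6.055) = 0.517 kJ/s.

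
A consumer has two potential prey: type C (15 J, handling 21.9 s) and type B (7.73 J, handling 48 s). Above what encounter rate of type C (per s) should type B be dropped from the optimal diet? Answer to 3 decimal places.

At the threshold, the rate on type C alone equals the profitability of type B: λ·15/(1 + λ·21.9) = 7.73/48 = 0.161.
Rearranging, λ(15 − 0.161×21.9) = 0.161, so λ = 0.161/11.47 = 0.01404 per s.

0.014 per s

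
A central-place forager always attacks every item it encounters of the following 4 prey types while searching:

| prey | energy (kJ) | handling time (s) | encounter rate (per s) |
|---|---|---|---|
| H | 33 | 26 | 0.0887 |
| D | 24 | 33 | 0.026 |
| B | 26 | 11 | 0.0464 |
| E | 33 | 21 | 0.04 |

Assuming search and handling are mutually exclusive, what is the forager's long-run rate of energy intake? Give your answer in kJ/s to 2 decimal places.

1.10 kJ/s

R = (0.0887×33 + 0.026×24 + 0.0464×26 + 0.04×33) / (1 + 0.0887×26 + 0.026×33 + 0.0464×11 + 0.04×21) = 6.078/5.515 = 1.102 kJ/s.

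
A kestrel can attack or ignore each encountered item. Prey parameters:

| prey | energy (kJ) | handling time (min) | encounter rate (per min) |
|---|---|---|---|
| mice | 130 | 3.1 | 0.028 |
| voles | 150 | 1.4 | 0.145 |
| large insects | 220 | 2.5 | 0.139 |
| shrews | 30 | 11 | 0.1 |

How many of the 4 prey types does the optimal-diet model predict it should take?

3

E/h in descending order: voles 107, large insects 88, mice 41.9, shrews 2.73 kJ/min. The optimal diet is the largest prefix of this list for which every included type satisfies E_i/h_i > R on the types above it.
Rate on top 1: 18.08. large insects: 88 > 18.08 → include.
Rate on top 2: 33.75. mice: 41.9 > 33.75 → include.
Rate on top 3: 34.18. shrews: 2.73 < 34.18 → exclude; stop.
Optimal diet: voles, large insects, mice — 3 of 4 types.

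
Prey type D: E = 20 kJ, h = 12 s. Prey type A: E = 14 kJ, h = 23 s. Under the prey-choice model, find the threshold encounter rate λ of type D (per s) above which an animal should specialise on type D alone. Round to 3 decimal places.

0.048 per s

Drop type A once their profitability E₂/h₂ falls below the rate achievable on type D alone: E₂/h₂ = λE₁/(1 + λh₁).
Solve for λ: λE₁h₂ = E₂(1 + λh₁) → λ(E₁h₂ − E₂h₁) = E₂ → λ = E₂/(E₁h₂ − E₂h₁).
λ = 14/(20×23 − 14×12) = 14/292 = 0.04795 per s.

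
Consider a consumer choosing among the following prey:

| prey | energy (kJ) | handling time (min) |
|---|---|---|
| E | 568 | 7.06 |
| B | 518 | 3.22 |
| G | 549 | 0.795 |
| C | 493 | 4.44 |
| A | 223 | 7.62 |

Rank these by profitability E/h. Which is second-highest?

B

Profitability E/h (kJ/min): E = 568/7.06 = 80.5, B = 518/3.22 = 161, G = 549/0.795 = 691, C = 493/4.44 = 111, A = 223/7.62 = 29.3.
Ranked: G > B > C > E > A.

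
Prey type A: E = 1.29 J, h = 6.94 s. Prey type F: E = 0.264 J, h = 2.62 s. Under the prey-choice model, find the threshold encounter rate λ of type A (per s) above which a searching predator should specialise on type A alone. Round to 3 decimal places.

0.171 per s

Drop type F once their profitability E₂/h₂ falls below the rate achievable on type A alone: E₂/h₂ = λE₁/(1 + λh₁).
Solve for λ: λE₁h₂ = E₂(1 + λh₁) → λ(E₁h₂ − E₂h₁) = E₂ → λ = E₂/(E₁h₂ − E₂h₁).
λ = 0.264/(1.29×2.62 − 0.264×6.94) = 0.264/1.548 = 0.1706 per s.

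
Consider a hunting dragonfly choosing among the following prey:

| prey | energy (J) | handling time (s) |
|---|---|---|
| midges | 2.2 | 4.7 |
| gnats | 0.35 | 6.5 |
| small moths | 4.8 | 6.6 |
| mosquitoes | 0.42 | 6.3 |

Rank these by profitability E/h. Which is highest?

small moths

In descending order of E/h:
small moths: 4.8/6.6 = 0.727 J/s
midges: 2.2/4.7 = 0.468 J/s
mosquitoes: 0.42/6.3 = 0.0667 J/s
gnats: 0.35/6.5 = 0.0538 J/s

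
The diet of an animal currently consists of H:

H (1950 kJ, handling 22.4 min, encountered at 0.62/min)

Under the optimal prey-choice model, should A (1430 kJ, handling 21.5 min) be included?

No

Intake rate on the current diet: R = (0.62×1950) / (1 + 0.62×22.4) = 1209/14.89 = 81.21 kJ/min.
A: E/h = 1430/21.5 = 66.51 kJ/min.
Since 66.51 < R, time spent handling A is better spent searching.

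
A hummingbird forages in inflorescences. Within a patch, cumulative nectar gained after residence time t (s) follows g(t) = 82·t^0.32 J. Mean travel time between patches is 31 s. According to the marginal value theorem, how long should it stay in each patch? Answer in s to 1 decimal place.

Maximise g(t)/(T+t): set derivative to zero → g'(t)(T+t) = g(t).
g'(t) = 0.32·82·t^-0.68. Setting 0.32·82·t^-0.68 = 82·t^0.32/(31+t) gives 0.32(31+t) = t, so 0.68·t = 0.32×31.
t* = 0.32×31/0.68 = 14.59 s.

14.6 s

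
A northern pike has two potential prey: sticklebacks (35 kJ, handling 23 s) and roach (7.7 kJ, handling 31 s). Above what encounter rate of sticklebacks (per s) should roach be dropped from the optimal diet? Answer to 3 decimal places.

Drop roach once their profitability E₂/h₂ falls below the rate achievable on sticklebacks alone: E₂/h₂ = λE₁/(1 + λh₁).
Solve for λ: λE₁h₂ = E₂(1 + λh₁) → λ(E₁h₂ − E₂h₁) = E₂ → λ = E₂/(E₁h₂ − E₂h₁).
λ = 7.7/(35×31 − 7.7×23) = 7.7/907.9 = 0.008481 per s.

0.008 per s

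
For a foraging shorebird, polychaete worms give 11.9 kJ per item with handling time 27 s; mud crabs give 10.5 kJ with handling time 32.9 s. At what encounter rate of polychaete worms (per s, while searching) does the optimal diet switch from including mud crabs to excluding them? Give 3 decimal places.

The zero-one rule: include mud crabs iff E₂/h₂ > λE₁/(1+λh₁). Equality gives the switch point.
λE₁h₂ = E₂ + λE₂h₁ ⇒ λ = E₂/(E₁h₂ − E₂h₁) = 10.5/(391.5 − 283.5) = 0.09721 per s.

0.097 per s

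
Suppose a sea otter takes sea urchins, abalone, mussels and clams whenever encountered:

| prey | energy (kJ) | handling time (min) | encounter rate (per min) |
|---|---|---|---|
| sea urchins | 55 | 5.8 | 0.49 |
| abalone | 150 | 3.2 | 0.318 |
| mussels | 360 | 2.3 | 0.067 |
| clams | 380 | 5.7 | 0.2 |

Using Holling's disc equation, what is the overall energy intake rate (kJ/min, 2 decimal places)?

28.40 kJ/min

Energy encountered per unit search time: 0.49×55 + 0.318×150 + 0.067×360 + 0.2×380 = 174.8 kJ/min.
Handling time per unit search time: 0.49×5.8 + 0.318×3.2 + 0.067×2.3 + 0.2×5.7 = 5.154.
Rate = 174.8/(1 + 5.154) = 28.4 kJ/min.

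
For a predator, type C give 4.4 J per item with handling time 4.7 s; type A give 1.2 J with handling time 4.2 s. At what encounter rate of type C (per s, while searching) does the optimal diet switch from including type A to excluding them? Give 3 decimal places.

Drop type A once their profitability E₂/h₂ falls below the rate achievable on type C alone: E₂/h₂ = λE₁/(1 + λh₁).
Solve for λ: λE₁h₂ = E₂(1 + λh₁) → λ(E₁h₂ − E₂h₁) = E₂ → λ = E₂/(E₁h₂ − E₂h₁).
λ = 1.2/(4.4×4.2 − 1.2×4.7) = 1.2/12.84 = 0.09346 per s.

0.093 per s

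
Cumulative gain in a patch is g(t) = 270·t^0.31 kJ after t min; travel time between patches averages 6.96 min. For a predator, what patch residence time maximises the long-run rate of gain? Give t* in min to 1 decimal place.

Maximise g(t)/(T+t): set derivative to zero → g'(t)(T+t) = g(t).
g'(t) = 0.31·270·t^-0.69. Setting 0.31·270·t^-0.69 = 270·t^0.31/(6.96+t) gives 0.31(6.96+t) = t, so 0.69·t = 0.31×6.96.
t* = 0.31×6.96/0.69 = 3.127 min.

3.1 min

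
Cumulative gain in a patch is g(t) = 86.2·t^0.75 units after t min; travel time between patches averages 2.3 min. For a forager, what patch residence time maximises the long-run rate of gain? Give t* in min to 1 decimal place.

Maximise g(t)/(T+t): set derivative to zero → g'(t)(T+t) = g(t).
g'(t) = 0.75·86.2·t^-0.25. Setting 0.75·86.2·t^-0.25 = 86.2·t^0.75/(2.3+t) gives 0.75(2.3+t) = t, so 0.25·t = 0.75×2.3.
t* = 0.75×2.3/0.25 = 6.9 min.

6.9 min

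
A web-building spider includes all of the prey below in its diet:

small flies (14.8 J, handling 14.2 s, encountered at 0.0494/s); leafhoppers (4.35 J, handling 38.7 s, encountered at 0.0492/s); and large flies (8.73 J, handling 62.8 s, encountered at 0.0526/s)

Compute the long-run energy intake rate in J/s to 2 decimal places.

R = Σλ_iE_i / (1 + Σλ_ih_i)
Numerator: 0.0494×14.8 + 0.0492×4.35 + 0.0526×8.73 = 1.404
Denominator: 1 + 0.0494×14.2 + 0.0492×38.7 + 0.0526×62.8 = 6.909
R = 1.404/6.909 = 0.2033 J/s

0.20 J/s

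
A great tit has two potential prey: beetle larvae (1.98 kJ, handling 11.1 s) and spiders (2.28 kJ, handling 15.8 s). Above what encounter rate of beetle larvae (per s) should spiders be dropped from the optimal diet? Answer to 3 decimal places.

At the threshold, the rate on beetle larvae alone equals the profitability of spiders: λ·1.98/(1 + λ·11.1) = 2.28/15.8 = 0.1443.
Rearranging, λ(1.98 − 0.1443×11.1) = 0.1443, so λ = 0.1443/0.3782 = 0.3815 per s.

0.382 per s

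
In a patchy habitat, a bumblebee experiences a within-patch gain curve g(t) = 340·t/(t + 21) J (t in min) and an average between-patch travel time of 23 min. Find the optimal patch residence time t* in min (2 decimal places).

21.98 min

Maximise g(t)/(T+t): set derivative to zero → g'(t)(T+t) = g(t).
g'(t) = 340·21/(t + 21)². Setting 340·21/(t+21)² = 340t/[(t+21)(23+t)] gives 21(23+t) = t(t+21), so t² = 21×23 = 483.
t* = √483 = 21.98 min.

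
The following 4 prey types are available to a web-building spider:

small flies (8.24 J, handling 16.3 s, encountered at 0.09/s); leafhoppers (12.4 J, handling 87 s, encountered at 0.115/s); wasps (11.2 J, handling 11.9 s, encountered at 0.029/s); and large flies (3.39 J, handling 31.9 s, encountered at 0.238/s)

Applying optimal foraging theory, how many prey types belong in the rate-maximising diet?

E/h in descending order: wasps 0.941, small flies 0.506, leafhoppers 0.143, large flies 0.106 J/s. The optimal diet is the largest prefix of this list for which every included type satisfies E_i/h_i > R on the types above it.
Rate on top 1: 0.2415. small flies: 0.506 > 0.2415 → include.
Rate on top 2: 0.3792. leafhoppers: 0.143 < 0.3792 → exclude; stop.
Optimal diet: wasps, small flies — 2 of 4 types.

2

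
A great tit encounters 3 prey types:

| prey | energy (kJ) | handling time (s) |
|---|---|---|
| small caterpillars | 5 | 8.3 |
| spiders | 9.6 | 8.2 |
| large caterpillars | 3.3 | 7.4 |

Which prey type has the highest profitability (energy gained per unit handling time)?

Profitability E/h (kJ/s): small caterpillars = 5/8.3 = 0.602, spiders = 9.6/8.2 = 1.17, large caterpillars = 3.3/7.4 = 0.446.
Ranked: spiders > small caterpillars > large caterpillars.

spiders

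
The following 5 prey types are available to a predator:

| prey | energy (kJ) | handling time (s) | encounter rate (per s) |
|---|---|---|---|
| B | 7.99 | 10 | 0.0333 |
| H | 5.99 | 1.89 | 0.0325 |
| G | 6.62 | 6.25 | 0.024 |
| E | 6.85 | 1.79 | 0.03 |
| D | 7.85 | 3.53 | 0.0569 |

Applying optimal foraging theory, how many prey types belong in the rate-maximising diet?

5

E/h in descending order: E 3.83, H 3.17, D 2.22, G 1.06, B 0.799 kJ/s. The optimal diet is the largest prefix of this list for which every included type satisfies E_i/h_i > R on the types above it.
Rate on top 1: 0.195. H: 3.17 > 0.195 → include.
Rate on top 2: 0.3589. D: 2.22 > 0.3589 → include.
Rate on top 3: 0.6435. G: 1.06 > 0.6435 → include.
Rate on top 4: 0.686. B: 0.799 > 0.686 → include.
Optimal diet: E, H, D, G, B — 5 of 5 types.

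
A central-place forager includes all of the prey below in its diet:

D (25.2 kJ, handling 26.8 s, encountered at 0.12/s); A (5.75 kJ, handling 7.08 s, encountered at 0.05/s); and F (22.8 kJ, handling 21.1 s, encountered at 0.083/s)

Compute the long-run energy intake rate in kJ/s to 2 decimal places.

0.82 kJ/s

Energy encountered per unit search time: 0.12×25.2 + 0.05×5.75 + 0.083×22.8 = 5.204 kJ/s.
Handling time per unit search time: 0.12×26.8 + 0.05×7.08 + 0.083×21.1 = 5.321.
Rate = 5.204/(1 + 5.321) = 0.8232 kJ/s.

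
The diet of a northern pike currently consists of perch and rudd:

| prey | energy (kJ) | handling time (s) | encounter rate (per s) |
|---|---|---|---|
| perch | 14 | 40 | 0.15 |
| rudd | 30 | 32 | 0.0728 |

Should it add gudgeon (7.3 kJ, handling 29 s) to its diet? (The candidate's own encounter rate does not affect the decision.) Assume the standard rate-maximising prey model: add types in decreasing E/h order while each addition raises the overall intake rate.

No

Intake rate on the current diet: R = (0.15×14 + 0.0728×30) / (1 + 0.15×40 + 0.0728×32) = 4.284/9.33 = 0.4592 kJ/s.
gudgeon: E/h = 7.3/29 = 0.2517 kJ/s.
0.2517 < 0.4592, so adding gudgeon would lower the average — exclude it.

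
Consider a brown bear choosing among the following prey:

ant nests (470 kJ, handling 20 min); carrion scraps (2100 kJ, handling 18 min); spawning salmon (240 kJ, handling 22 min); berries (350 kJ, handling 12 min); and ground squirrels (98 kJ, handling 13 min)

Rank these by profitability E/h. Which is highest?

Profitability E/h (kJ/min): ant nests = 470/20 = 23.5, carrion scraps = 2100/18 = 117, spawning salmon = 240/22 = 10.9, berries = 350/12 = 29.2, ground squirrels = 98/13 = 7.54.
Ranked: carrion scraps > berries > ant nests > spawning salmon > ground squirrels.

carrion scraps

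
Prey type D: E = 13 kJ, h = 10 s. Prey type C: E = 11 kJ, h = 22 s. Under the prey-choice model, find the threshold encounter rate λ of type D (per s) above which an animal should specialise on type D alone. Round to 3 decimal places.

Drop type C once their profitability E₂/h₂ falls below the rate achievable on type D alone: E₂/h₂ = λE₁/(1 + λh₁).
Solve for λ: λE₁h₂ = E₂(1 + λh₁) → λ(E₁h₂ − E₂h₁) = E₂ → λ = E₂/(E₁h₂ − E₂h₁).
λ = 11/(13×22 − 11×10) = 11/176 = 0.0625 per s.

0.062 per s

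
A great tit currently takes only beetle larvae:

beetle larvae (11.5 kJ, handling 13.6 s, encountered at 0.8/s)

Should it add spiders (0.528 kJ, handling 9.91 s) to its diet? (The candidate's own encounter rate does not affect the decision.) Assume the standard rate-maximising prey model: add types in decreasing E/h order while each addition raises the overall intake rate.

Current rate: (0.8×11.5)/(1 + 0.8×13.6) = 0.7744 kJ/s.
Profitability of spiders: 0.528/9.91 = 0.05328 kJ/s.
Since 0.05328 < R, time spent handling spiders is better spent searching.

No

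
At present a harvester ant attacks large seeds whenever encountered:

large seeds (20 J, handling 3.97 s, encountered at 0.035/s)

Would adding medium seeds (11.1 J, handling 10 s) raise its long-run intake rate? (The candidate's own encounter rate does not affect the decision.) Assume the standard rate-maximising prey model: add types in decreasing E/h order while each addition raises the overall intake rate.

Yes

Current rate: (0.035×20)/(1 + 0.035×3.97) = 0.6146 J/s.
Profitability of medium seeds: 11.1/10 = 1.11 J/s.
1.11 > 0.6146, so adding medium seeds raises the average — include it.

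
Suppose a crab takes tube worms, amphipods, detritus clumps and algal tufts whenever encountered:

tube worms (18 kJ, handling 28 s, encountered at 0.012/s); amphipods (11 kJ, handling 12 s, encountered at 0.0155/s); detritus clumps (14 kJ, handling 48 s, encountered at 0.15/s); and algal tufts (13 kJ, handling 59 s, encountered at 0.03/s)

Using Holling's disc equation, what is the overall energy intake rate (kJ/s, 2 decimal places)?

R = Σλ_iE_i / (1 + Σλ_ih_i)
Numerator: 0.012×18 + 0.0155×11 + 0.15×14 + 0.03×13 = 2.877
Denominator: 1 + 0.012×28 + 0.0155×12 + 0.15×48 + 0.03×59 = 10.49
R = 2.877/10.49 = 0.2742 kJ/s

0.27 kJ/s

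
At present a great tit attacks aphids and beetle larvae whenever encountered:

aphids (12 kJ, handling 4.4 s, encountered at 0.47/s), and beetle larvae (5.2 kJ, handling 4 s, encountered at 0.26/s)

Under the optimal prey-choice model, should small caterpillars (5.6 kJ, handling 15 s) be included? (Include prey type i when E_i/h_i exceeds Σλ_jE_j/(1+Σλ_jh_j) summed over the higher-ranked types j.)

No

On aphids and beetle larvae alone, R = ΣλE/(1+Σλh) = 6.992/4.108 = 1.702 kJ/s.
small caterpillars: E/h = 5.6/15 = 0.3733 kJ/s.
Since 0.3733 < R, time spent handling small caterpillars is better spent searching.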